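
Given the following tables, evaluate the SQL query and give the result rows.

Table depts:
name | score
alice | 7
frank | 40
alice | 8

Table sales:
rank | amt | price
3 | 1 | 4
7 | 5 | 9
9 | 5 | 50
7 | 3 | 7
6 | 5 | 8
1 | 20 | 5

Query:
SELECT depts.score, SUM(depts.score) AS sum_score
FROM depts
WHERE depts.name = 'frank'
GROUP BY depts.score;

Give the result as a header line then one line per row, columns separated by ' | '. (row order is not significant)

After WHERE (1 rows):
depts.name | depts.score
frank | 40
After GROUP BY (1 rows):
depts.score | sum_score
40 | 40

== RESULT ==
depts.score | sum_score
40 | 40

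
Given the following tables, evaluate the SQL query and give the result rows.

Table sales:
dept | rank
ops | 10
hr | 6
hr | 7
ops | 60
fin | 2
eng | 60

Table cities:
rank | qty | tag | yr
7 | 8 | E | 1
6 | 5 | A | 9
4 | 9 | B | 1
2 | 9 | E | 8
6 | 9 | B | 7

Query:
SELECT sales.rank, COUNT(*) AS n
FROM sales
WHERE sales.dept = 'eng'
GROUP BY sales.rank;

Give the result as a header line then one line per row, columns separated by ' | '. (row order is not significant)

== RESULT ==
sales.rank | n
60 | 1

Derivation:
After WHERE (1 rows):
sales.dept | sales.rank
eng | 60
After GROUP BY (1 rows):
sales.rank | n
60 | 1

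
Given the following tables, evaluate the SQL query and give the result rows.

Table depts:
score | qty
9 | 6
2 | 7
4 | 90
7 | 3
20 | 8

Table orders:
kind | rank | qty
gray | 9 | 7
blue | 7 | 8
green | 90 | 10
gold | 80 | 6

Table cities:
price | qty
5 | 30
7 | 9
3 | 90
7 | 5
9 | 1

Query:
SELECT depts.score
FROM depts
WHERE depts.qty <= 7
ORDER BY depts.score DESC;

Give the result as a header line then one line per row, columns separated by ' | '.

== RESULT ==
depts.score
9
7
2

Derivation:
After WHERE (3 rows):
depts.score | depts.qty
9 | 6
2 | 7
7 | 3
After SELECT (3 rows):
depts.score
9
2
7
After ORDER BY (3 rows):
depts.score
9
7
2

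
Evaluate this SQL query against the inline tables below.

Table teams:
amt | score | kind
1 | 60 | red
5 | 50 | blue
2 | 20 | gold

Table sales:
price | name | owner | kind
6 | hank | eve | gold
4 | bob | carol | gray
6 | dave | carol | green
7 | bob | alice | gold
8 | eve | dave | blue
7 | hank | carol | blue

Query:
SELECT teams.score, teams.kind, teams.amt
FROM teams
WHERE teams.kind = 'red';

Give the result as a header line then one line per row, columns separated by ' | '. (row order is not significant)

After WHERE (1 rows):
teams.amt | teams.score | teams.kind
1 | 60 | red
After SELECT (1 rows):
teams.score | teams.kind | teams.amt
60 | red | 1

== RESULT ==
teams.score | teams.kind | teams.amt
60 | red | 1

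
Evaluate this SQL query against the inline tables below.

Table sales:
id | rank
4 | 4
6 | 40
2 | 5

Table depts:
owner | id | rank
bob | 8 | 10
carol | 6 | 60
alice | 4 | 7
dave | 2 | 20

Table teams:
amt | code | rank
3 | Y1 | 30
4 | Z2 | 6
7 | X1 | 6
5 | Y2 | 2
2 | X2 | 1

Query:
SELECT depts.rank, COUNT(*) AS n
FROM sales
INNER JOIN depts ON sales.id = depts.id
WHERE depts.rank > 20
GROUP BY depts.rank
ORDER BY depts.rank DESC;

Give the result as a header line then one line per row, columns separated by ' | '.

After JOIN depts (3 rows):
sales.id | sales.rank | depts.owner | depts.id | depts.rank
4 | 4 | alice | 4 | 7
6 | 40 | carol | 6 | 60
2 | 5 | dave | 2 | 20
After WHERE (1 rows):
sales.id | sales.rank | depts.owner | depts.id | depts.rank
6 | 40 | carol | 6 | 60
After GROUP BY (1 rows):
depts.rank | n
60 | 1
After ORDER BY (1 rows):
depts.rank | n
60 | 1

== RESULT ==
depts.rank | n
60 | 1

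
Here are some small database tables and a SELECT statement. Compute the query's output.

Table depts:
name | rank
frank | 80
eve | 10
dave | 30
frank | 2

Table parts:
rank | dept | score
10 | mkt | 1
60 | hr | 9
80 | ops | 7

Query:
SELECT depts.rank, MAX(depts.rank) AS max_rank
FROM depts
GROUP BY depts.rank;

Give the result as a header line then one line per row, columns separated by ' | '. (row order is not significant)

After GROUP BY (4 rows):
depts.rank | max_rank
80 | 80
10 | 10
30 | 30
2 | 2

== RESULT ==
depts.rank | max_rank
80 | 80
10 | 10
30 | 30
2 | 2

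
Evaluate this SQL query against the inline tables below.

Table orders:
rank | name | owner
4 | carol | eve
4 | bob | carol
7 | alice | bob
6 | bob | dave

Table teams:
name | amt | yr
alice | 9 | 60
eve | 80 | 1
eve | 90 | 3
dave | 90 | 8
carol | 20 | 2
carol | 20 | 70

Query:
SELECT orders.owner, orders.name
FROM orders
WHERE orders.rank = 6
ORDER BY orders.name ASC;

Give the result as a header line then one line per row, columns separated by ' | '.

== RESULT ==
orders.owner | orders.name
dave | bob

Derivation:
After WHERE (1 rows):
orders.rank | orders.name | orders.owner
6 | bob | dave
After SELECT (1 rows):
orders.owner | orders.name
dave | bob
After ORDER BY (1 rows):
orders.owner | orders.name
dave | bob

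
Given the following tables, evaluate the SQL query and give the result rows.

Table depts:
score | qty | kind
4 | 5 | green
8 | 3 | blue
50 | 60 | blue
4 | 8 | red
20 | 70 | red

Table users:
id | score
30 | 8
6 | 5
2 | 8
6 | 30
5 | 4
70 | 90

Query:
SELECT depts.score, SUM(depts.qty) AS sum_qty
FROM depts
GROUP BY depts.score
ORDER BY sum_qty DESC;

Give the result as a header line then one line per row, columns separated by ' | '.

After GROUP BY (4 rows):
depts.score | sum_qty
4 | 13
8 | 3
50 | 60
20 | 70
After ORDER BY (4 rows):
depts.score | sum_qty
20 | 70
50 | 60
4 | 13
8 | 3

== RESULT ==
depts.score | sum_qty
20 | 70
50 | 60
4 | 13
8 | 3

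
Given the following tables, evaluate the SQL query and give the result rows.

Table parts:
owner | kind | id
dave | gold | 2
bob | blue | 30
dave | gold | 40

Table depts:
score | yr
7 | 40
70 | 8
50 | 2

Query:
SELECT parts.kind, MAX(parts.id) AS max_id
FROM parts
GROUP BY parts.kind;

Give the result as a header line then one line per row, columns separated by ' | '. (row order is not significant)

After GROUP BY (2 rows):
parts.kind | max_id
gold | 40
blue | 30

== RESULT ==
parts.kind | max_id
gold | 40
blue | 30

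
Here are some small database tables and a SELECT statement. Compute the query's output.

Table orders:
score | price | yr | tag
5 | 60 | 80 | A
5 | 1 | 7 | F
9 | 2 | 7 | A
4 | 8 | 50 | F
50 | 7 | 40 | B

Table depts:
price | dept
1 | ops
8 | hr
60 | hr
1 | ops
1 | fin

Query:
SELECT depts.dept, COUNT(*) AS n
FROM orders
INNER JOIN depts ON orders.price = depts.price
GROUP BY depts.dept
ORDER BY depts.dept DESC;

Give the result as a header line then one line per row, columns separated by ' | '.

After JOIN depts (5 rows):
orders.score | orders.price | orders.yr | orders.tag | depts.price | depts.dept
5 | 60 | 80 | A | 60 | hr
5 | 1 | 7 | F | 1 | ops
5 | 1 | 7 | F | 1 | ops
5 | 1 | 7 | F | 1 | fin
4 | 8 | 50 | F | 8 | hr
After GROUP BY (3 rows):
depts.dept | n
hr | 2
ops | 2
fin | 1
After ORDER BY (3 rows):
depts.dept | n
ops | 2
hr | 2
fin | 1

== RESULT ==
depts.dept | n
ops | 2
hr | 2
fin | 1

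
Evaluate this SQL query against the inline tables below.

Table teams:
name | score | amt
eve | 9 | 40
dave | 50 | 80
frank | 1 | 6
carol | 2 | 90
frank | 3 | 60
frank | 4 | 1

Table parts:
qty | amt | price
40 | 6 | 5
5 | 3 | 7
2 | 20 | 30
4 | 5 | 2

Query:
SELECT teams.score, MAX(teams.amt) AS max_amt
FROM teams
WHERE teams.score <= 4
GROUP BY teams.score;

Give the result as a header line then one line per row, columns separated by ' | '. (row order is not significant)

After WHERE (4 rows):
teams.name | teams.score | teams.amt
frank | 1 | 6
carol | 2 | 90
frank | 3 | 60
frank | 4 | 1
After GROUP BY (4 rows):
teams.score | max_amt
1 | 6
2 | 90
3 | 60
4 | 1

== RESULT ==
teams.score | max_amt
1 | 6
2 | 90
3 | 60
4 | 1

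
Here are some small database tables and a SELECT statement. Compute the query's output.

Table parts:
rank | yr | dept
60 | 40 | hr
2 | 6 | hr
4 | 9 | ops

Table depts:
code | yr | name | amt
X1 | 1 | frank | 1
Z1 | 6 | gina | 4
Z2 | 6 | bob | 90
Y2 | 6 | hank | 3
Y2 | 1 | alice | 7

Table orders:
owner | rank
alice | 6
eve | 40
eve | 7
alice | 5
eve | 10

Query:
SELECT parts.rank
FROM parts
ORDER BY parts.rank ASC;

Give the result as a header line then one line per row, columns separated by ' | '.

After SELECT (3 rows):
parts.rank
60
2
4
After ORDER BY (3 rows):
parts.rank
2
4
60

== RESULT ==
parts.rank
2
4
60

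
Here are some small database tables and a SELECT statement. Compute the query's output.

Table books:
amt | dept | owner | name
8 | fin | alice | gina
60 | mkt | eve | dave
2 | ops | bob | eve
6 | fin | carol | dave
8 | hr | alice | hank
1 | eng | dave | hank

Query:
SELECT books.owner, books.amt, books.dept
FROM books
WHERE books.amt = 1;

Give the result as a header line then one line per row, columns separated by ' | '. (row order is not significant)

After WHERE (1 rows):
books.amt | books.dept | books.owner | books.name
1 | eng | dave | hank
After SELECT (1 rows):
books.owner | books.amt | books.dept
dave | 1 | eng

== RESULT ==
books.owner | books.amt | books.dept
dave | 1 | eng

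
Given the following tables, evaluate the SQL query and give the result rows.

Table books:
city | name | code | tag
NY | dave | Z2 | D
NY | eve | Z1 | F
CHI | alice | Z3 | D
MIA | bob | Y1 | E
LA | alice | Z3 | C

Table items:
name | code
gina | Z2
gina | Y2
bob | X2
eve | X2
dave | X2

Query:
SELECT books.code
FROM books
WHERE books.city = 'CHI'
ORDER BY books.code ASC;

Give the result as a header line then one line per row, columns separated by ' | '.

== RESULT ==
books.code
Z3

Derivation:
After WHERE (1 rows):
books.city | books.name | books.code | books.tag
CHI | alice | Z3 | D
After SELECT (1 rows):
books.code
Z3
After ORDER BY (1 rows):
books.code
Z3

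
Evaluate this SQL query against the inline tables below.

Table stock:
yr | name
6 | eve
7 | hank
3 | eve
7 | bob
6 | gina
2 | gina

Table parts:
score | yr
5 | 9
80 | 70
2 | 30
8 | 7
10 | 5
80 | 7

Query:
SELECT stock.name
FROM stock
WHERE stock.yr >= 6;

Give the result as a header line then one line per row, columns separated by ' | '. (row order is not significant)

After WHERE (4 rows):
stock.yr | stock.name
6 | eve
7 | hank
7 | bob
6 | gina
After SELECT (4 rows):
stock.name
eve
hank
bob
gina

== RESULT ==
stock.name
eve
hank
bob
gina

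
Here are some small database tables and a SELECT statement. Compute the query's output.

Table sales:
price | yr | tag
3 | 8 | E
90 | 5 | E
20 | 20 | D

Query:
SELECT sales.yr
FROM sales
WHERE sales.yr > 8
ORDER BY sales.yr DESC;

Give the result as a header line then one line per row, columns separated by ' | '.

== RESULT ==
sales.yr
20

Derivation:
After WHERE (1 rows):
sales.price | sales.yr | sales.tag
20 | 20 | D
After SELECT (1 rows):
sales.yr
20
After ORDER BY (1 rows):
sales.yr
20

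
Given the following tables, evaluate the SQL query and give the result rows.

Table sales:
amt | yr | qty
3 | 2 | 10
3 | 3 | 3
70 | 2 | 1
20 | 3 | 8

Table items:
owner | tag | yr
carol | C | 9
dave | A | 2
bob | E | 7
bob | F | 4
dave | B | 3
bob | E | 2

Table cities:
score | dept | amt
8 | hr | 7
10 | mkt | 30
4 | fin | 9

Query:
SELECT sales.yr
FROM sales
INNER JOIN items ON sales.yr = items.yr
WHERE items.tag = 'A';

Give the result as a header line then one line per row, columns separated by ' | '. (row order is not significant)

After JOIN items (6 rows):
sales.amt | sales.yr | sales.qty | items.owner | items.tag | items.yr
3 | 2 | 10 | dave | A | 2
3 | 2 | 10 | bob | E | 2
3 | 3 | 3 | dave | B | 3
70 | 2 | 1 | dave | A | 2
70 | 2 | 1 | bob | E | 2
20 | 3 | 8 | dave | B | 3
After WHERE (2 rows):
sales.amt | sales.yr | sales.qty | items.owner | items.tag | items.yr
3 | 2 | 10 | dave | A | 2
70 | 2 | 1 | dave | A | 2
After SELECT (2 rows):
sales.yr
2
2

== RESULT ==
sales.yr
2
2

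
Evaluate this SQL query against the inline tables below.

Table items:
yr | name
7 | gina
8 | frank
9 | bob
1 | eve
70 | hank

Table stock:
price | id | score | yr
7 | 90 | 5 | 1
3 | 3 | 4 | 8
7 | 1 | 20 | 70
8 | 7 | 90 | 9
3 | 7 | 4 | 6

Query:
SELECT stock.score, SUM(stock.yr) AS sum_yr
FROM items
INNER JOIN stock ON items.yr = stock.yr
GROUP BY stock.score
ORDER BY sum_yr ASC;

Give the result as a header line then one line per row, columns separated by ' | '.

== RESULT ==
stock.score | sum_yr
5 | 1
4 | 8
90 | 9
20 | 70

Derivation:
After JOIN stock (4 rows):
items.yr | items.name | stock.price | stock.id | stock.score | stock.yr
8 | frank | 3 | 3 | 4 | 8
9 | bob | 8 | 7 | 90 | 9
1 | eve | 7 | 90 | 5 | 1
70 | hank | 7 | 1 | 20 | 70
After GROUP BY (4 rows):
stock.score | sum_yr
4 | 8
90 | 9
5 | 1
20 | 70
After ORDER BY (4 rows):
stock.score | sum_yr
5 | 1
4 | 8
90 | 9
20 | 70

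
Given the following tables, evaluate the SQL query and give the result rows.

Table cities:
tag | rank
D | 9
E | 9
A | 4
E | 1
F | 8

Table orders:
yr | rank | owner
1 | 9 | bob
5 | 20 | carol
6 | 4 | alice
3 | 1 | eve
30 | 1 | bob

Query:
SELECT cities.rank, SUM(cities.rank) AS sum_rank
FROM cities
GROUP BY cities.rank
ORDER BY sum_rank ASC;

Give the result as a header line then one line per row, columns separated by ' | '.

== RESULT ==
cities.rank | sum_rank
1 | 1
4 | 4
8 | 8
9 | 18

Derivation:
After GROUP BY (4 rows):
cities.rank | sum_rank
9 | 18
4 | 4
1 | 1
8 | 8
After ORDER BY (4 rows):
cities.rank | sum_rank
1 | 1
4 | 4
8 | 8
9 | 18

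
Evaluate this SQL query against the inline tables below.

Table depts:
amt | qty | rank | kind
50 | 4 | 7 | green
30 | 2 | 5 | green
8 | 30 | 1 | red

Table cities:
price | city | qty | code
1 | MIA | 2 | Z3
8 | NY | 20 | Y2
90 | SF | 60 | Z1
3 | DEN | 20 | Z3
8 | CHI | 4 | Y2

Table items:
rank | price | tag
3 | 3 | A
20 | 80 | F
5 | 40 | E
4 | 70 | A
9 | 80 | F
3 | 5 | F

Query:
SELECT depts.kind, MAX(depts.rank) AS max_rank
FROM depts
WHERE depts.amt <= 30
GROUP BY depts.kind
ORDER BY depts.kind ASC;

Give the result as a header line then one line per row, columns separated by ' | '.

After WHERE (2 rows):
depts.amt | depts.qty | depts.rank | depts.kind
30 | 2 | 5 | green
8 | 30 | 1 | red
After GROUP BY (2 rows):
depts.kind | max_rank
green | 5
red | 1
After ORDER BY (2 rows):
depts.kind | max_rank
green | 5
red | 1

== RESULT ==
depts.kind | max_rank
green | 5
red | 1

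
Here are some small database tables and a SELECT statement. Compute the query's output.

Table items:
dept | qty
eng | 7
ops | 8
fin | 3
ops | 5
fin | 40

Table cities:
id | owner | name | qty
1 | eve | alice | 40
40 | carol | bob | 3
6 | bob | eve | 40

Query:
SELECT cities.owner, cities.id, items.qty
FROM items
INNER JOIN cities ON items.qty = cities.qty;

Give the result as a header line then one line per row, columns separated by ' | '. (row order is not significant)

After JOIN cities (3 rows):
items.dept | items.qty | cities.id | cities.owner | cities.name | cities.qty
fin | 3 | 40 | carol | bob | 3
fin | 40 | 1 | eve | alice | 40
fin | 40 | 6 | bob | eve | 40
After SELECT (3 rows):
cities.owner | cities.id | items.qty
carol | 40 | 3
eve | 1 | 40
bob | 6 | 40

== RESULT ==
cities.owner | cities.id | items.qty
carol | 40 | 3
eve | 1 | 40
bob | 6 | 40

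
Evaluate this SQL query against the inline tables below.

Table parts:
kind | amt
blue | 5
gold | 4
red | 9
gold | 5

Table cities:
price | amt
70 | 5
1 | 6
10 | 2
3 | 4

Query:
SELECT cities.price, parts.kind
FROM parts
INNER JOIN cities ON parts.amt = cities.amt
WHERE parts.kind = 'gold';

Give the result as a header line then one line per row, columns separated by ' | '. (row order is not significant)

== RESULT ==
cities.price | parts.kind
3 | gold
70 | gold

Derivation:
After JOIN cities (3 rows):
parts.kind | parts.amt | cities.price | cities.amt
blue | 5 | 70 | 5
gold | 4 | 3 | 4
gold | 5 | 70 | 5
After WHERE (2 rows):
parts.kind | parts.amt | cities.price | cities.amt
gold | 4 | 3 | 4
gold | 5 | 70 | 5
After SELECT (2 rows):
cities.price | parts.kind
3 | gold
70 | gold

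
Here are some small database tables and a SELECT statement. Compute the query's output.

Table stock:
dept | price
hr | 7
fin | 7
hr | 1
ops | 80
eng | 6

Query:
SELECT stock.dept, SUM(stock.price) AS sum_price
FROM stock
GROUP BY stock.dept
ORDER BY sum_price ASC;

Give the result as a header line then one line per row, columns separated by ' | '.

== RESULT ==
stock.dept | sum_price
eng | 6
fin | 7
hr | 8
ops | 80

Derivation:
After GROUP BY (4 rows):
stock.dept | sum_price
hr | 8
fin | 7
ops | 80
eng | 6
After ORDER BY (4 rows):
stock.dept | sum_price
eng | 6
fin | 7
hr | 8
ops | 80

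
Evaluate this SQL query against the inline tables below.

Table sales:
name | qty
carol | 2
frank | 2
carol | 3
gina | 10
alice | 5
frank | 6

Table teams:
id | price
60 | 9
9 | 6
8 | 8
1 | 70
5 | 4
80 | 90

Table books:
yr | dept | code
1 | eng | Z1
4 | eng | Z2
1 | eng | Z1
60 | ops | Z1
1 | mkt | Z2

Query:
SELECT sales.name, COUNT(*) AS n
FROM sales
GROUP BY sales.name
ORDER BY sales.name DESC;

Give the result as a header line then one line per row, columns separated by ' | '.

After GROUP BY (4 rows):
sales.name | n
carol | 2
frank | 2
gina | 1
alice | 1
After ORDER BY (4 rows):
sales.name | n
gina | 1
frank | 2
carol | 2
alice | 1

== RESULT ==
sales.name | n
gina | 1
frank | 2
carol | 2
alice | 1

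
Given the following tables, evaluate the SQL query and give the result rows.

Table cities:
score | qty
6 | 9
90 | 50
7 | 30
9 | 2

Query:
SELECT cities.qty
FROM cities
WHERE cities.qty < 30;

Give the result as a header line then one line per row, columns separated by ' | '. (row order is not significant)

After WHERE (2 rows):
cities.score | cities.qty
6 | 9
9 | 2
After SELECT (2 rows):
cities.qty
9
2

== RESULT ==
cities.qty
9
2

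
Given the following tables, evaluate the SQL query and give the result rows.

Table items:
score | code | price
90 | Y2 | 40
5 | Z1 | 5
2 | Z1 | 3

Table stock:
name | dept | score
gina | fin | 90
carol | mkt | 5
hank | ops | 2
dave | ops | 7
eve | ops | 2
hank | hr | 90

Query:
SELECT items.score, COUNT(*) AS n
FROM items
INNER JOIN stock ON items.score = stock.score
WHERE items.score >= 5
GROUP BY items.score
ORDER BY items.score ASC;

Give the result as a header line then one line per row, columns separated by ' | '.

== RESULT ==
items.score | n
5 | 1
90 | 2

Derivation:
After JOIN stock (5 rows):
items.score | items.code | items.price | stock.name | stock.dept | stock.score
90 | Y2 | 40 | gina | fin | 90
90 | Y2 | 40 | hank | hr | 90
5 | Z1 | 5 | carol | mkt | 5
2 | Z1 | 3 | hank | ops | 2
2 | Z1 | 3 | eve | ops | 2
After WHERE (3 rows):
items.score | items.code | items.price | stock.name | stock.dept | stock.score
90 | Y2 | 40 | gina | fin | 90
90 | Y2 | 40 | hank | hr | 90
5 | Z1 | 5 | carol | mkt | 5
After GROUP BY (2 rows):
items.score | n
90 | 2
5 | 1
After ORDER BY (2 rows):
items.score | n
5 | 1
90 | 2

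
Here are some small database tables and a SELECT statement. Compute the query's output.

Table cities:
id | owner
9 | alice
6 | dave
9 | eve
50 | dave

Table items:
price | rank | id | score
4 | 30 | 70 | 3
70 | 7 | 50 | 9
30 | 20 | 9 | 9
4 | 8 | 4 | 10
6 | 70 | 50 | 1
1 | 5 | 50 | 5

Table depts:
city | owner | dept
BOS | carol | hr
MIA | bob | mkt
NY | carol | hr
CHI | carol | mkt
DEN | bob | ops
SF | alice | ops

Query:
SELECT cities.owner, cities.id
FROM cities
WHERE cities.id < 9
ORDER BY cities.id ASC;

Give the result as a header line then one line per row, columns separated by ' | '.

== RESULT ==
cities.owner | cities.id
dave | 6

Derivation:
After WHERE (1 rows):
cities.id | cities.owner
6 | dave
After SELECT (1 rows):
cities.owner | cities.id
dave | 6
After ORDER BY (1 rows):
cities.owner | cities.id
dave | 6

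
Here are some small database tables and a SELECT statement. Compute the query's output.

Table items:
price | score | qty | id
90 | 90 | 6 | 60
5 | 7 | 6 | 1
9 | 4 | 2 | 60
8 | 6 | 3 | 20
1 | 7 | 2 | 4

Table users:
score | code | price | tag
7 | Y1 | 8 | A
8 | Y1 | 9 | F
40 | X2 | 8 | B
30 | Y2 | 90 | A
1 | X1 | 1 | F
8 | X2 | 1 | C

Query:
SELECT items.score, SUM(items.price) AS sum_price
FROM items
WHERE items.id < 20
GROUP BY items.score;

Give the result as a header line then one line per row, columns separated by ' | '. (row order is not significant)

After WHERE (2 rows):
items.price | items.score | items.qty | items.id
5 | 7 | 6 | 1
1 | 7 | 2 | 4
After GROUP BY (1 rows):
items.score | sum_price
7 | 6

== RESULT ==
items.score | sum_price
7 | 6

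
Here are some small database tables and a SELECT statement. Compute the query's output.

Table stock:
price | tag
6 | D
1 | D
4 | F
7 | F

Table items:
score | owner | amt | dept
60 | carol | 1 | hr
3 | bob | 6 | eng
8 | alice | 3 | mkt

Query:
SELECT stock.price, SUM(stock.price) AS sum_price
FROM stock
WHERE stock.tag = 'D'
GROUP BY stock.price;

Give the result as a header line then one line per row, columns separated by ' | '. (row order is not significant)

== RESULT ==
stock.price | sum_price
6 | 6
1 | 1

Derivation:
After WHERE (2 rows):
stock.price | stock.tag
6 | D
1 | D
After GROUP BY (2 rows):
stock.price | sum_price
6 | 6
1 | 1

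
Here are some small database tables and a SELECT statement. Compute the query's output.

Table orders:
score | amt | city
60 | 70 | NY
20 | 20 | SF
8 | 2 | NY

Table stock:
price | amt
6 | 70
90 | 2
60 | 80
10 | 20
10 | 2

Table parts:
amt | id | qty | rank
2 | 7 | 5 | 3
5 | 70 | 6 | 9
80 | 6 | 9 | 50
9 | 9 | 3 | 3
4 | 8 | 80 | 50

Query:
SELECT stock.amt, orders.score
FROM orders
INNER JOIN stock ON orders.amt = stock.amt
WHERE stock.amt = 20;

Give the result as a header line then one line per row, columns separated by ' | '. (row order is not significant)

After JOIN stock (4 rows):
orders.score | orders.amt | orders.city | stock.price | stock.amt
60 | 70 | NY | 6 | 70
20 | 20 | SF | 10 | 20
8 | 2 | NY | 90 | 2
8 | 2 | NY | 10 | 2
After WHERE (1 rows):
orders.score | orders.amt | orders.city | stock.price | stock.amt
20 | 20 | SF | 10 | 20
After SELECT (1 rows):
stock.amt | orders.score
20 | 20

== RESULT ==
stock.amt | orders.score
20 | 20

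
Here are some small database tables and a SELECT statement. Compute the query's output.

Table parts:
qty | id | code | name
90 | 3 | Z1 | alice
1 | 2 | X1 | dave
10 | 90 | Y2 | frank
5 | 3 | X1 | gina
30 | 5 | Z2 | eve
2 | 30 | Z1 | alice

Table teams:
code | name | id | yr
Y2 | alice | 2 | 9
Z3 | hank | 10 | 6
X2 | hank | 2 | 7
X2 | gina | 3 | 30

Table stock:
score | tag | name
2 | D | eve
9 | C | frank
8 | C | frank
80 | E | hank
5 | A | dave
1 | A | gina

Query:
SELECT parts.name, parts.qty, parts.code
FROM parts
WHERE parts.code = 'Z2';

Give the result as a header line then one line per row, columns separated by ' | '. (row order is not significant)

After WHERE (1 rows):
parts.qty | parts.id | parts.code | parts.name
30 | 5 | Z2 | eve
After SELECT (1 rows):
parts.name | parts.qty | parts.code
eve | 30 | Z2

== RESULT ==
parts.name | parts.qty | parts.code
eve | 30 | Z2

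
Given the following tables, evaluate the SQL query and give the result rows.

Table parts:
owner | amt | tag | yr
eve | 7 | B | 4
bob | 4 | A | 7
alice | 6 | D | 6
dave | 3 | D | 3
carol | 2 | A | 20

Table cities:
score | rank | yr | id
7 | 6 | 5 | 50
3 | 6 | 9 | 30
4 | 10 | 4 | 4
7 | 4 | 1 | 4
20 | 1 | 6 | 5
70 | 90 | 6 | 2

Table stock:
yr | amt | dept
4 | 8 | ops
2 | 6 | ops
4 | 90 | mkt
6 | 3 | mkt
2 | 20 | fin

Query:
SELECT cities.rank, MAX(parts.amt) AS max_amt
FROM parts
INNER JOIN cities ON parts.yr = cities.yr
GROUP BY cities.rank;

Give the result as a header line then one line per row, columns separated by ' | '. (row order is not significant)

== RESULT ==
cities.rank | max_amt
10 | 7
1 | 6
90 | 6

Derivation:
After JOIN cities (3 rows):
parts.owner | parts.amt | parts.tag | parts.yr | cities.score | cities.rank | cities.yr | cities.id
eve | 7 | B | 4 | 4 | 10 | 4 | 4
alice | 6 | D | 6 | 20 | 1 | 6 | 5
alice | 6 | D | 6 | 70 | 90 | 6 | 2
After GROUP BY (3 rows):
cities.rank | max_amt
10 | 7
1 | 6
90 | 6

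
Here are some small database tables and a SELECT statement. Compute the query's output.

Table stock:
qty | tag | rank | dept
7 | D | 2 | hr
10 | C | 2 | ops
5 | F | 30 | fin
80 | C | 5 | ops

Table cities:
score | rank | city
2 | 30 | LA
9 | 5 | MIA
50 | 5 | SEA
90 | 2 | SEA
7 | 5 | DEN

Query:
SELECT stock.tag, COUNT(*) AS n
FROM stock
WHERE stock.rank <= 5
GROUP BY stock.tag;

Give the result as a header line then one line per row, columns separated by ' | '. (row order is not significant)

== RESULT ==
stock.tag | n
D | 1
C | 2

Derivation:
After WHERE (3 rows):
stock.qty | stock.tag | stock.rank | stock.dept
7 | D | 2 | hr
10 | C | 2 | ops
80 | C | 5 | ops
After GROUP BY (2 rows):
stock.tag | n
D | 1
C | 2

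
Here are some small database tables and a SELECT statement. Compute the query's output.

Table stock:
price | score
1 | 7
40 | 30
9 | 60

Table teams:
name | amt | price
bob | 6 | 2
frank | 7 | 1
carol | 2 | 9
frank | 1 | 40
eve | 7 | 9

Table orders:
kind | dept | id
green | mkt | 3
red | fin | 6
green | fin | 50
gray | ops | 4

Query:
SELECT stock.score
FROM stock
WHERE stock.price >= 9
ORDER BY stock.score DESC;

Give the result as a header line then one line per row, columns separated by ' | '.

== RESULT ==
stock.score
60
30

Derivation:
After WHERE (2 rows):
stock.price | stock.score
40 | 30
9 | 60
After SELECT (2 rows):
stock.score
30
60
After ORDER BY (2 rows):
stock.score
60
30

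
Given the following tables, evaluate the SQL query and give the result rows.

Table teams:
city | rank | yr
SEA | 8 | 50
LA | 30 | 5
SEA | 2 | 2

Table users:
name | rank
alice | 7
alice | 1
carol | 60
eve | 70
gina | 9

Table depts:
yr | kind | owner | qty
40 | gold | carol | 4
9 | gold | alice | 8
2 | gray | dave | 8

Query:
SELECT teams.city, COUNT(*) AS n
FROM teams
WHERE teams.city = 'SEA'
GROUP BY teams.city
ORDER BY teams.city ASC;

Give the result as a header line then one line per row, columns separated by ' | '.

== RESULT ==
teams.city | n
SEA | 2

Derivation:
After WHERE (2 rows):
teams.city | teams.rank | teams.yr
SEA | 8 | 50
SEA | 2 | 2
After GROUP BY (1 rows):
teams.city | n
SEA | 2
After ORDER BY (1 rows):
teams.city | n
SEA | 2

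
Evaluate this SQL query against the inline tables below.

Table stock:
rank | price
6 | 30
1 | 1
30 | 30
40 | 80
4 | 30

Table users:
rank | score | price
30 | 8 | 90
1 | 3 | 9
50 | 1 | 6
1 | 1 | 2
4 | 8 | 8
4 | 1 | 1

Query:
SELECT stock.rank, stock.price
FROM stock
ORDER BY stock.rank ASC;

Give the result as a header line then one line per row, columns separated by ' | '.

After SELECT (5 rows):
stock.rank | stock.price
6 | 30
1 | 1
30 | 30
40 | 80
4 | 30
After ORDER BY (5 rows):
stock.rank | stock.price
1 | 1
4 | 30
6 | 30
30 | 30
40 | 80

== RESULT ==
stock.rank | stock.price
1 | 1
4 | 30
6 | 30
30 | 30
40 | 80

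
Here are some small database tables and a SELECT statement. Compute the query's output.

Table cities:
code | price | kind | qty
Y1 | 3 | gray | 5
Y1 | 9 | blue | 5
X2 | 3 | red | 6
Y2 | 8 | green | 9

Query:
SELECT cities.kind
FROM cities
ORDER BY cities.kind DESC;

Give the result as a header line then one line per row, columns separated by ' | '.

== RESULT ==
cities.kind
red
green
gray
blue

Derivation:
After SELECT (4 rows):
cities.kind
gray
blue
red
green
After ORDER BY (4 rows):
cities.kind
red
green
gray
blue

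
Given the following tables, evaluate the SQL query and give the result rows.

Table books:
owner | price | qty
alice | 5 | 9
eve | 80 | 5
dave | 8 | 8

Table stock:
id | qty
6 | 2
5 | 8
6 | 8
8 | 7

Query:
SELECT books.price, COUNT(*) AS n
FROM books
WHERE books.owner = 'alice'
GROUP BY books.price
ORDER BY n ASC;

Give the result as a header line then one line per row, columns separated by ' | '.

== RESULT ==
books.price | n
5 | 1

Derivation:
After WHERE (1 rows):
books.owner | books.price | books.qty
alice | 5 | 9
After GROUP BY (1 rows):
books.price | n
5 | 1
After ORDER BY (1 rows):
books.price | n
5 | 1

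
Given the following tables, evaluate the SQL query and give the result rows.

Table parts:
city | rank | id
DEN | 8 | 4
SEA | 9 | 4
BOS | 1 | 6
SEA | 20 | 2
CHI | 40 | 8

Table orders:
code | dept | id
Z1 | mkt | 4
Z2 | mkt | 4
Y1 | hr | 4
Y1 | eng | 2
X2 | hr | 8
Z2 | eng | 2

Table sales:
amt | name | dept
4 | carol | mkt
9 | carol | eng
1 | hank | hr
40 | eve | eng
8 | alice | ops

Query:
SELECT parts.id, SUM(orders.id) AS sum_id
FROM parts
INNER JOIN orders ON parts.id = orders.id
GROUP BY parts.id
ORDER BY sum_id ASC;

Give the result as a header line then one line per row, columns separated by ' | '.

After JOIN orders (9 rows):
parts.city | parts.rank | parts.id | orders.code | orders.dept | orders.id
DEN | 8 | 4 | Z1 | mkt | 4
DEN | 8 | 4 | Z2 | mkt | 4
DEN | 8 | 4 | Y1 | hr | 4
SEA | 9 | 4 | Z1 | mkt | 4
SEA | 9 | 4 | Z2 | mkt | 4
SEA | 9 | 4 | Y1 | hr | 4
SEA | 20 | 2 | Y1 | eng | 2
SEA | 20 | 2 | Z2 | eng | 2
CHI | 40 | 8 | X2 | hr | 8
After GROUP BY (3 rows):
parts.id | sum_id
4 | 24
2 | 4
8 | 8
After ORDER BY (3 rows):
parts.id | sum_id
2 | 4
8 | 8
4 | 24

== RESULT ==
parts.id | sum_id
2 | 4
8 | 8
4 | 24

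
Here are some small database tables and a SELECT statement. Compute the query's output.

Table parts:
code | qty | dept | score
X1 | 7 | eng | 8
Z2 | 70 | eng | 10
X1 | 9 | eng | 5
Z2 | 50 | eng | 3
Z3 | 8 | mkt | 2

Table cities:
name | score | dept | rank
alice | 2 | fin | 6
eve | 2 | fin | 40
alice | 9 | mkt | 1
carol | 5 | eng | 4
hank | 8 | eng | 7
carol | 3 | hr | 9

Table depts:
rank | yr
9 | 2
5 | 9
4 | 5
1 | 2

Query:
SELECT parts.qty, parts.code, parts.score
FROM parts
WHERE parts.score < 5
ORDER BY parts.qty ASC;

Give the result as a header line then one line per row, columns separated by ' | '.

== RESULT ==
parts.qty | parts.code | parts.score
8 | Z3 | 2
50 | Z2 | 3

Derivation:
After WHERE (2 rows):
parts.code | parts.qty | parts.dept | parts.score
Z2 | 50 | eng | 3
Z3 | 8 | mkt | 2
After SELECT (2 rows):
parts.qty | parts.code | parts.score
50 | Z2 | 3
8 | Z3 | 2
After ORDER BY (2 rows):
parts.qty | parts.code | parts.score
8 | Z3 | 2
50 | Z2 | 3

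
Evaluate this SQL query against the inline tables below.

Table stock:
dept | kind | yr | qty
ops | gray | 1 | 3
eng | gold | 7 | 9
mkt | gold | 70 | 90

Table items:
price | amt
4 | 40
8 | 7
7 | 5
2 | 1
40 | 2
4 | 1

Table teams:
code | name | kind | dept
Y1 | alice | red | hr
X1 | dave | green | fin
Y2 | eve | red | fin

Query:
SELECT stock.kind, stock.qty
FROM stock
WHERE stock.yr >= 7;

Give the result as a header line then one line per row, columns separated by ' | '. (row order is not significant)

After WHERE (2 rows):
stock.dept | stock.kind | stock.yr | stock.qty
eng | gold | 7 | 9
mkt | gold | 70 | 90
After SELECT (2 rows):
stock.kind | stock.qty
gold | 9
gold | 90

== RESULT ==
stock.kind | stock.qty
gold | 9
gold | 90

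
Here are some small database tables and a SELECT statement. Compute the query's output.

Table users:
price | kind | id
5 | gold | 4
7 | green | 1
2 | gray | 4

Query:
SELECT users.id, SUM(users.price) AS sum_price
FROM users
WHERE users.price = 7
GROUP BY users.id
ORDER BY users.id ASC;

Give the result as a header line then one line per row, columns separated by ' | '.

== RESULT ==
users.id | sum_price
1 | 7

Derivation:
After WHERE (1 rows):
users.price | users.kind | users.id
7 | green | 1
After GROUP BY (1 rows):
users.id | sum_price
1 | 7
After ORDER BY (1 rows):
users.id | sum_price
1 | 7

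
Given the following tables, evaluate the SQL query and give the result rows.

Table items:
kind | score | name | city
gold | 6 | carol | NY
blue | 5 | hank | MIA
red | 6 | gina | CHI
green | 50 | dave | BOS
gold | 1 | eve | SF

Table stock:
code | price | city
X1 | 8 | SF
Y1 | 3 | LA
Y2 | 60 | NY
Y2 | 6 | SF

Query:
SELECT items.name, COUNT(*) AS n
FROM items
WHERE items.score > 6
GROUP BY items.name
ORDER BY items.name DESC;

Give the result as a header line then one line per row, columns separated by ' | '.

After WHERE (1 rows):
items.kind | items.score | items.name | items.city
green | 50 | dave | BOS
After GROUP BY (1 rows):
items.name | n
dave | 1
After ORDER BY (1 rows):
items.name | n
dave | 1

== RESULT ==
items.name | n
dave | 1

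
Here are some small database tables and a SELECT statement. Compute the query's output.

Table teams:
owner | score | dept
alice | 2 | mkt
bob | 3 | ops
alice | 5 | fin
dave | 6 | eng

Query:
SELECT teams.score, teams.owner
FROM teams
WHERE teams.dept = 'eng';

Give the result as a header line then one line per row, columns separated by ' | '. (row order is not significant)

== RESULT ==
teams.score | teams.owner
6 | dave

Derivation:
After WHERE (1 rows):
teams.owner | teams.score | teams.dept
dave | 6 | eng
After SELECT (1 rows):
teams.score | teams.owner
6 | dave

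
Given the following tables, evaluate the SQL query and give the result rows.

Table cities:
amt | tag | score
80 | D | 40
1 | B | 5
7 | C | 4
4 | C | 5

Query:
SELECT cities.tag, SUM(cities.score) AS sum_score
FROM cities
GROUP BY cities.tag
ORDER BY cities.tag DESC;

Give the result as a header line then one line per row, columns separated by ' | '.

After GROUP BY (3 rows):
cities.tag | sum_score
D | 40
B | 5
C | 9
After ORDER BY (3 rows):
cities.tag | sum_score
D | 40
C | 9
B | 5

== RESULT ==
cities.tag | sum_score
D | 40
C | 9
B | 5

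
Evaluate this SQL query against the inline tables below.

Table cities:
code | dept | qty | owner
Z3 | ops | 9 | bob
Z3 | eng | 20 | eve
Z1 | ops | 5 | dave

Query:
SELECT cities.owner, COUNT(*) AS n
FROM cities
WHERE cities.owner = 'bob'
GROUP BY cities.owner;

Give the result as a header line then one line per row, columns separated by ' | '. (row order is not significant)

== RESULT ==
cities.owner | n
bob | 1

Derivation:
After WHERE (1 rows):
cities.code | cities.dept | cities.qty | cities.owner
Z3 | ops | 9 | bob
After GROUP BY (1 rows):
cities.owner | n
bob | 1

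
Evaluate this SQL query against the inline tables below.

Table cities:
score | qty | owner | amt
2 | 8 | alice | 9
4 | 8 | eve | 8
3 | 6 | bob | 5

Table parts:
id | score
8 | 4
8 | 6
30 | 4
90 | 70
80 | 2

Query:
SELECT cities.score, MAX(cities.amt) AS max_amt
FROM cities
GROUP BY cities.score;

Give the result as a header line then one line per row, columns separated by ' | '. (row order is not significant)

== RESULT ==
cities.score | max_amt
2 | 9
4 | 8
3 | 5

Derivation:
After GROUP BY (3 rows):
cities.score | max_amt
2 | 9
4 | 8
3 | 5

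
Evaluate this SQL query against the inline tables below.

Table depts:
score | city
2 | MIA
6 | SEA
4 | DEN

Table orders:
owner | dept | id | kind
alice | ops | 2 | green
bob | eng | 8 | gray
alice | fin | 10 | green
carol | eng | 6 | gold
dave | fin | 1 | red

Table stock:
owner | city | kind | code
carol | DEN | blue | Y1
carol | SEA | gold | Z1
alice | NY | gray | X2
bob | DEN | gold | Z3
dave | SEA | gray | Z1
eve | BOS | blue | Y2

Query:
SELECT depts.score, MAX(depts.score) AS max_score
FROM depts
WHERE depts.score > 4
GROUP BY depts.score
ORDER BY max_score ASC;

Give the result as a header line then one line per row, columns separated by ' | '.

== RESULT ==
depts.score | max_score
6 | 6

Derivation:
After WHERE (1 rows):
depts.score | depts.city
6 | SEA
After GROUP BY (1 rows):
depts.score | max_score
6 | 6
After ORDER BY (1 rows):
depts.score | max_score
6 | 6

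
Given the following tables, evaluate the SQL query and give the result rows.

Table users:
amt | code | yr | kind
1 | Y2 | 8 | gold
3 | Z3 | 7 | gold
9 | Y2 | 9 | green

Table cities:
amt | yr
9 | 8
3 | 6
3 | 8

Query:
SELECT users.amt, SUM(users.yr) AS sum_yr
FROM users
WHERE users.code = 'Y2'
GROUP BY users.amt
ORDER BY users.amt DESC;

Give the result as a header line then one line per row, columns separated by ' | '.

== RESULT ==
users.amt | sum_yr
9 | 9
1 | 8

Derivation:
After WHERE (2 rows):
users.amt | users.code | users.yr | users.kind
1 | Y2 | 8 | gold
9 | Y2 | 9 | green
After GROUP BY (2 rows):
users.amt | sum_yr
1 | 8
9 | 9
After ORDER BY (2 rows):
users.amt | sum_yr
9 | 9
1 | 8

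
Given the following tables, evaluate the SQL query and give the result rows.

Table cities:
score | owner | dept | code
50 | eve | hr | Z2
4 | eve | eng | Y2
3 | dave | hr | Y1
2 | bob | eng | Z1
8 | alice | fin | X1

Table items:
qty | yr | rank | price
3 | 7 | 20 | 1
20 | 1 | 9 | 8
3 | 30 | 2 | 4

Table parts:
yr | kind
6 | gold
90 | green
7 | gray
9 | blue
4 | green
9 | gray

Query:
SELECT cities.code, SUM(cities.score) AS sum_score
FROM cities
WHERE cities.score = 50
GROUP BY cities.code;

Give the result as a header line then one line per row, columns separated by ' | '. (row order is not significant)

After WHERE (1 rows):
cities.score | cities.owner | cities.dept | cities.code
50 | eve | hr | Z2
After GROUP BY (1 rows):
cities.code | sum_score
Z2 | 50

== RESULT ==
cities.code | sum_score
Z2 | 50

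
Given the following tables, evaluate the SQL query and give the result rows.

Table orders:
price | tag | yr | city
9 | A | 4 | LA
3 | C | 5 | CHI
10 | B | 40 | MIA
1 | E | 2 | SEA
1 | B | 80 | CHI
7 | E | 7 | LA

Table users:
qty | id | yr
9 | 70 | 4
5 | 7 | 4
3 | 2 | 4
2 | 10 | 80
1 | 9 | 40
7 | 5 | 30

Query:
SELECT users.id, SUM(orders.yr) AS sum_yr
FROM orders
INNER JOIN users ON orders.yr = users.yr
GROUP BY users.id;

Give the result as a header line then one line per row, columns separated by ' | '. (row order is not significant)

== RESULT ==
users.id | sum_yr
70 | 4
7 | 4
2 | 4
9 | 40
10 | 80

Derivation:
After JOIN users (5 rows):
orders.price | orders.tag | orders.yr | orders.city | users.qty | users.id | users.yr
9 | A | 4 | LA | 9 | 70 | 4
9 | A | 4 | LA | 5 | 7 | 4
9 | A | 4 | LA | 3 | 2 | 4
10 | B | 40 | MIA | 1 | 9 | 40
1 | B | 80 | CHI | 2 | 10 | 80
After GROUP BY (5 rows):
users.id | sum_yr
70 | 4
7 | 4
2 | 4
9 | 40
10 | 80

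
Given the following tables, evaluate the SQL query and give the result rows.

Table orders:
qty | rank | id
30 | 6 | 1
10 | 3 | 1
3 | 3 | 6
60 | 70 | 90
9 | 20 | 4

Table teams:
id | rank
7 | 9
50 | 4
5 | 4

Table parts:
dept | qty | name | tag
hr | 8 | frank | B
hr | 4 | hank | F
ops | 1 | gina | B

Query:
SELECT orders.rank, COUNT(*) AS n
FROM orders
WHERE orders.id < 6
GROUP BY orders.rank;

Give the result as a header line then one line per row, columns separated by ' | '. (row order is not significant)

== RESULT ==
orders.rank | n
6 | 1
3 | 1
20 | 1

Derivation:
After WHERE (3 rows):
orders.qty | orders.rank | orders.id
30 | 6 | 1
10 | 3 | 1
9 | 20 | 4
After GROUP BY (3 rows):
orders.rank | n
6 | 1
3 | 1
20 | 1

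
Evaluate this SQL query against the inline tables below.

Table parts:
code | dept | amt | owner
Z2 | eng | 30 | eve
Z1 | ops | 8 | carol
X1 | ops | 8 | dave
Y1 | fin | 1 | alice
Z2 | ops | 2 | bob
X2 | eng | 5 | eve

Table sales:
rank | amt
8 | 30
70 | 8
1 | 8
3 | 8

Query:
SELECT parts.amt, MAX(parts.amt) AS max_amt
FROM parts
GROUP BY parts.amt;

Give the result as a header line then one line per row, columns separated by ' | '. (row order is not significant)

After GROUP BY (5 rows):
parts.amt | max_amt
30 | 30
8 | 8
1 | 1
2 | 2
5 | 5

== RESULT ==
parts.amt | max_amt
30 | 30
8 | 8
1 | 1
2 | 2
5 | 5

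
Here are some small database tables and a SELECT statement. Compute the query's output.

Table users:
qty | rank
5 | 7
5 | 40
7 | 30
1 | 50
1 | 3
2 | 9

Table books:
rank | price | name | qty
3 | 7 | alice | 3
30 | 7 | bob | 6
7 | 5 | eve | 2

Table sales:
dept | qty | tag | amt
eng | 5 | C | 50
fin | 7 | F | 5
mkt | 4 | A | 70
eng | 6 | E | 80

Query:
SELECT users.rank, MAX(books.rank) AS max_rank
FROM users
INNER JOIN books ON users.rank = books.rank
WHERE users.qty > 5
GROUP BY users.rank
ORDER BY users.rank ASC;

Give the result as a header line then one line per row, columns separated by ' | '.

After JOIN books (3 rows):
users.qty | users.rank | books.rank | books.price | books.name | books.qty
5 | 7 | 7 | 5 | eve | 2
7 | 30 | 30 | 7 | bob | 6
1 | 3 | 3 | 7 | alice | 3
After WHERE (1 rows):
users.qty | users.rank | books.rank | books.price | books.name | books.qty
7 | 30 | 30 | 7 | bob | 6
After GROUP BY (1 rows):
users.rank | max_rank
30 | 30
After ORDER BY (1 rows):
users.rank | max_rank
30 | 30

== RESULT ==
users.rank | max_rank
30 | 30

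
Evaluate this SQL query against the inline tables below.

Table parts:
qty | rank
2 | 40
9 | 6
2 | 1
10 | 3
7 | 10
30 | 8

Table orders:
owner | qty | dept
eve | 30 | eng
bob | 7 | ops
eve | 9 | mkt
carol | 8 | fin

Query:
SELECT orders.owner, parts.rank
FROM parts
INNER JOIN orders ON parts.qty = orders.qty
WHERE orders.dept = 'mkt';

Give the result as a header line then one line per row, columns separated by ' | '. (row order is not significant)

After JOIN orders (3 rows):
parts.qty | parts.rank | orders.owner | orders.qty | orders.dept
9 | 6 | eve | 9 | mkt
7 | 10 | bob | 7 | ops
30 | 8 | eve | 30 | eng
After WHERE (1 rows):
parts.qty | parts.rank | orders.owner | orders.qty | orders.dept
9 | 6 | eve | 9 | mkt
After SELECT (1 rows):
orders.owner | parts.rank
eve | 6

== RESULT ==
orders.owner | parts.rank
eve | 6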